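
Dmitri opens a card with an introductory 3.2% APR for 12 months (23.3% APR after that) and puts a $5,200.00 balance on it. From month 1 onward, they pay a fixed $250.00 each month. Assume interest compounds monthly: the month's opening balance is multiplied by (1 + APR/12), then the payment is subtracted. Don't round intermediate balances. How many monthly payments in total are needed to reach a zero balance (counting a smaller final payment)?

Promo months 1–12 at r₀ = 3.2%/12 = 0.00266667; months 13+ at r₁ = 23.3%/12 = 0.0194167.
After month 12: iterate B ← B·(1+r₀) − $250.00 for 12 months → $2,324.47.
Then at r₁ with $250.00/mo: n₂ = −ln(1 − r₁·B/P)/ln(1+r₁) ≈ 10.35 → 11 more payments.

23 payments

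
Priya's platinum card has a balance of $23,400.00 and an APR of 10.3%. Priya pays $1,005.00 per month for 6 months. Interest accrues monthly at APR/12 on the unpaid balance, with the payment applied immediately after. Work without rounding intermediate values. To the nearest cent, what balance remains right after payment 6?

Monthly rate r = 10.3%/12 = 0.858333% = 0.00858333.
Each month: B ← B·(1+r) − $1,005.00.
Month 1: interest $200.85; balance after payment $22,595.85.
Month 2: interest $193.95; balance after payment $21,784.80.
Month 3: interest $186.99; balance after payment $20,966.78.
Month 4: interest $179.96; balance after payment $20,141.75.
Month 5: interest $172.88; balance after payment $19,309.63.
Month 6: interest $165.74; balance after payment $18,470.37.

$18,470.37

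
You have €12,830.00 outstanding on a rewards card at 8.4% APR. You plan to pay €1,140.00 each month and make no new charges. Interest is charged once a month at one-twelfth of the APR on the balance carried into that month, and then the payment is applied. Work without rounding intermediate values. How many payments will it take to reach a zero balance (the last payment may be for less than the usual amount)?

Monthly rate r = 8.4%/12 = 0.7% = 0.007.
Recurrence: B ← B·(1+r) − €1,140.00.
Month 1: interest €89.81; balance after payment €11,779.81.
Month 2: interest €82.46; balance after payment €10,722.27.
Closed form: n = −ln(1 − rB₀/P)/ln(1+r) = −ln(0.92122)/ln(1.007) ≈ 11.763, so the balance reaches zero during payment 12.

12 payments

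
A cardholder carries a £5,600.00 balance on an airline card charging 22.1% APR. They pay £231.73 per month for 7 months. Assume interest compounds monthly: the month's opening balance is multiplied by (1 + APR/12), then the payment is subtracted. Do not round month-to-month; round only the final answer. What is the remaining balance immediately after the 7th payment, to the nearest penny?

£4,648.53

Monthly rate r = 22.1%/12 = 1.84167% = 0.0184167.
Each month: B ← B·(1+r) − £231.73.
Month 1: interest £103.13; balance after payment £5,471.40.
Month 2: interest £100.77; balance after payment £5,340.44.
Month 3: interest £98.35; balance after payment £5,207.06.
Month 4: interest £95.90; balance after payment £5,071.23.
Month 5: interest £93.40; balance after payment £4,932.89.
Month 6: interest £90.85; balance after payment £4,792.01.
Month 7: interest £88.25; balance after payment £4,648.53.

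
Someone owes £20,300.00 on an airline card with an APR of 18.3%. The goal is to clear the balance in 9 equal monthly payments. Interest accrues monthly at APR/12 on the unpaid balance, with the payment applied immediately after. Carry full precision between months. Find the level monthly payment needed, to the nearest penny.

Monthly rate r = 18.3%/12 = 1.525% = 0.01525.
Level-payment amortization: P = B₀·r / (1 − (1+r)^(−n)) = 20300.00·0.01525 / (1 − 1.01525^(−9)).
Denominator 1 − (1+r)^(−9) = 0.127344126.
P = 309.575 / 0.127344126 ≈ 2431.01.

£2,431.01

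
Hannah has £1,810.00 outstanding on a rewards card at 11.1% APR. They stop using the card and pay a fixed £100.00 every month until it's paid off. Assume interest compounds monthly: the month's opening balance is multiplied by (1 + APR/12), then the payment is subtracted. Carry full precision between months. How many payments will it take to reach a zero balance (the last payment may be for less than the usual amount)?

20 months

Monthly rate r = 11.1%/12 = 0.925% = 0.00925.
Recurrence: B ← B·(1+r) − £100.00.
Month 1: interest £16.74; balance after payment £1,726.74.
Month 2: interest £15.97; balance after payment £1,642.71.
Closed form: n = −ln(1 − rB₀/P)/ln(1+r) = −ln(0.83258)/ln(1.00925) ≈ 19.900, so the balance reaches zero during payment 20.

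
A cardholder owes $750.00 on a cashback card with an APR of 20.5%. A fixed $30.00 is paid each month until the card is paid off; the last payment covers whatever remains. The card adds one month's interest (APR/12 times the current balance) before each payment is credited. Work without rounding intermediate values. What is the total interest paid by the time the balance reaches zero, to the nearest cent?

Monthly rate r = 20.5%/12 = 1.70833% = 0.0170833.
Payoff takes n = ⌈−ln(1 − rB₀/P)/ln(1+r)⌉ = ⌈32.883⌉ = 33 payments; the last is $26.53.
Total paid = 32·$30.00 + $26.53 = $986.53.
Total interest = total paid − principal = $986.53 − $750.00 = $236.53.

$236.53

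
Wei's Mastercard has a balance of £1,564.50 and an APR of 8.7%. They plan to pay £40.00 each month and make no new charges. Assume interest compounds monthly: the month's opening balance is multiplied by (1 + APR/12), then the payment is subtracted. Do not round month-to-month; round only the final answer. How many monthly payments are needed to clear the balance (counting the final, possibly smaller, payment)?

47 months

Monthly rate r = 8.7%/12 = 0.725% = 0.00725.
Recurrence: B ← B·(1+r) − £40.00.
Month 1: interest £11.34; balance after payment £1,535.84.
Month 2: interest £11.13; balance after payment £1,506.98.
Closed form: n = −ln(1 − rB₀/P)/ln(1+r) = −ln(0.71643)/ln(1.00725) ≈ 46.162, so the balance reaches zero during payment 47.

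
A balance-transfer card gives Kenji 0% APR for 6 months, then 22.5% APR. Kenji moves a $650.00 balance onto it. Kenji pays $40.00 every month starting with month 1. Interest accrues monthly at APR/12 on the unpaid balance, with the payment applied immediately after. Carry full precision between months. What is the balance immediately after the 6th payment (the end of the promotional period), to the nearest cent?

$410.00

Promo months 1–6 at r₀ = 0%/12 = 0; months 7+ at r₁ = 22.5%/12 = 0.01875.
After month 6 (no interest yet): B = $650.00 − 6·$40.00 = $410.00.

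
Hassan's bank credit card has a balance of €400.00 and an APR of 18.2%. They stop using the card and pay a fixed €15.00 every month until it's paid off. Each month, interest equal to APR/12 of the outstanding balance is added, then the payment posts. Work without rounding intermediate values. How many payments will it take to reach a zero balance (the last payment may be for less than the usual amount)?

35 payments

Monthly rate r = 18.2%/12 = 1.51667% = 0.0151667.
Recurrence: B ← B·(1+r) − €15.00.
Month 1: interest €6.07; balance after payment €391.07.
Month 2: interest €5.93; balance after payment €382.00.
Closed form: n = −ln(1 − rB₀/P)/ln(1+r) = −ln(0.59556)/ln(1.01517) ≈ 34.430, so the balance reaches zero during payment 35.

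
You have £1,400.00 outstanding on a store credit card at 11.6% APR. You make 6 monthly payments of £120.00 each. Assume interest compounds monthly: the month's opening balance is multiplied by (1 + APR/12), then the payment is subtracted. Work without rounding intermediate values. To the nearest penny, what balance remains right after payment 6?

£745.56

Monthly rate r = 11.6%/12 = 0.966667% = 0.00966667.
Each month: B ← B·(1+r) − £120.00.
Month 1: interest £13.53; balance after payment £1,293.53.
Month 2: interest £12.50; balance after payment £1,186.04.
Month 3: interest £11.47; balance after payment £1,077.50.
Month 4: interest £10.42; balance after payment £967.92.
Month 5: interest £9.36; balance after payment £857.27.
Month 6: interest £8.29; balance after payment £745.56.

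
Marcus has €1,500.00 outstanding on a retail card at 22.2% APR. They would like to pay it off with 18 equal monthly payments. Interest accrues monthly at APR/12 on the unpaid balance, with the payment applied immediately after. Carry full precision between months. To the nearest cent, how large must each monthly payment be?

Monthly rate r = 22.2%/12 = 1.85% = 0.0185.
Level-payment amortization: P = B₀·r / (1 − (1+r)^(−n)) = 1500.00·0.0185 / (1 − 1.0185^(−18)).
Denominator 1 − (1+r)^(−18) = 0.281045511.
P = 27.75 / 0.281045511 ≈ 98.74.

€98.74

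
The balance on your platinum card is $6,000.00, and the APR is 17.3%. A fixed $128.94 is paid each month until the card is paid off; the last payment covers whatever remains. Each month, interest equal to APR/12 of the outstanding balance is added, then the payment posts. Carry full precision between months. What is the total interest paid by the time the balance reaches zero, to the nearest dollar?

Monthly rate r = 17.3%/12 = 1.44167% = 0.0144167.
Payoff takes n = ⌈−ln(1 − rB₀/P)/ln(1+r)⌉ = ⌈77.636⌉ = 78 payments; the last is $82.17.
Total paid = 77·$128.94 + $82.17 = $10,010.55.
Total interest = total paid − principal = $10,010.55 − $6,000.00 = $4,010.55.

$4,011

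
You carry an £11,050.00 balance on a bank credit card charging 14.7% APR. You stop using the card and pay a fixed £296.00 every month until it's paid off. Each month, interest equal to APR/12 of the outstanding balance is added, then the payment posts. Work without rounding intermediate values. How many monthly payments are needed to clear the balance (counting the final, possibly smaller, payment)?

Monthly rate r = 14.7%/12 = 1.225% = 0.01225.
Recurrence: B ← B·(1+r) − £296.00.
Month 1: interest £135.36; balance after payment £10,889.36.
Month 2: interest £133.39; balance after payment £10,726.76.
Closed form: n = −ln(1 − rB₀/P)/ln(1+r) = −ln(0.54269)/ln(1.01225) ≈ 50.200, so the balance reaches zero during payment 51.

51 payments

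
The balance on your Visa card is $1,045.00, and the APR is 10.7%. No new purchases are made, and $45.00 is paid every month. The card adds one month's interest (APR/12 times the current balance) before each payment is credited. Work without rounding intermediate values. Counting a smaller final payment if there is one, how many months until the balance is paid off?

Monthly rate r = 10.7%/12 = 0.891667% = 0.00891667.
Recurrence: B ← B·(1+r) − $45.00.
Month 1: interest $9.32; balance after payment $1,009.32.
Month 2: interest $9.00; balance after payment $973.32.
Closed form: n = −ln(1 − rB₀/P)/ln(1+r) = −ln(0.79294)/ln(1.00892) ≈ 26.136, so the balance reaches zero during payment 27.

27 months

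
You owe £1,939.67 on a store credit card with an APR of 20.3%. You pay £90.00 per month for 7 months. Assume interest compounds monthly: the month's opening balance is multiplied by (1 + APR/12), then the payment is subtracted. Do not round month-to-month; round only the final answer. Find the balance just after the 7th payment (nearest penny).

Monthly rate r = 20.3%/12 = 1.69167% = 0.0169167.
Each month: B ← B·(1+r) − £90.00.
Month 1: interest £32.81; balance after payment £1,882.48.
Month 2: interest £31.85; balance after payment £1,824.33.
Month 3: interest £30.86; balance after payment £1,765.19.
Month 4: interest £29.86; balance after payment £1,705.05.
Month 5: interest £28.84; balance after payment £1,643.89.
Month 6: interest £27.81; balance after payment £1,581.70.
Month 7: interest £26.76; balance after payment £1,518.46.

£1,518.46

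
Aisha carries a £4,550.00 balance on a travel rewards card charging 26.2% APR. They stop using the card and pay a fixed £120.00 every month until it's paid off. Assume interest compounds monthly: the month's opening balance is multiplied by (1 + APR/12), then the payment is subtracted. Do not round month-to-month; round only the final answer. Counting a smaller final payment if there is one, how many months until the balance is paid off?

Monthly rate r = 26.2%/12 = 2.18333% = 0.0218333.
Recurrence: B ← B·(1+r) − £120.00.
Month 1: interest £99.34; balance after payment £4,529.34.
Month 2: interest £98.89; balance after payment £4,508.23.
Closed form: n = −ln(1 − rB₀/P)/ln(1+r) = −ln(0.17215)/ln(1.02183) ≈ 81.458, so the balance reaches zero during payment 82.

82 months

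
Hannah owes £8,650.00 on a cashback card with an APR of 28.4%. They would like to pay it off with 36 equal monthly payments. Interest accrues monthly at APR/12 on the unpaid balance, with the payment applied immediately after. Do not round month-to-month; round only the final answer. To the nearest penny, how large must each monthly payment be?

£359.67

Monthly rate r = 28.4%/12 = 2.36667% = 0.0236667.
Level-payment amortization: P = B₀·r / (1 − (1+r)^(−n)) = 8650.00·0.0236667 / (1 − 1.02367^(−36)).
Denominator 1 − (1+r)^(−36) = 0.569184046.
P = 204.717 / 0.569184046 ≈ 359.67.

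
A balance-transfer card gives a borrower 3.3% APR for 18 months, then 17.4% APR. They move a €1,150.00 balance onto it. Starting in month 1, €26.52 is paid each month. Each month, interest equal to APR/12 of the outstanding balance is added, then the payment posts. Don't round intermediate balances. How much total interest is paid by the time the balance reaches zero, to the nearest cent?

Promo months 1–18 at r₀ = 3.3%/12 = 0.00275; months 19+ at r₁ = 17.4%/12 = 0.0145.
After month 18: iterate B ← B·(1+r₀) − €26.52 for 18 months → €719.59.
Then at r₁ with €26.52/mo: n₂ = −ln(1 − r₁·B/P)/ln(1+r₁) ≈ 34.73 → 35 more payments.
Total paid = 52·€26.52 + €19.37 = €1,398.41; interest = €1,398.41 − €1,150.00 = €248.41.

€248.41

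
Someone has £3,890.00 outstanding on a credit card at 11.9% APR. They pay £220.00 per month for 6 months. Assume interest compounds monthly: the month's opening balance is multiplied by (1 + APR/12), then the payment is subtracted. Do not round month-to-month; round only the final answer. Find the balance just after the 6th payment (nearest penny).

£2,774.11

Monthly rate r = 11.9%/12 = 0.991667% = 0.00991667.
Each month: B ← B·(1+r) − £220.00.
Month 1: interest £38.58; balance after payment £3,708.58.
Month 2: interest £36.78; balance after payment £3,525.35.
Month 3: interest £34.96; balance after payment £3,340.31.
Month 4: interest £33.12; balance after payment £3,153.44.
Month 5: interest £31.27; balance after payment £2,964.71.
Month 6: interest £29.40; balance after payment £2,774.11.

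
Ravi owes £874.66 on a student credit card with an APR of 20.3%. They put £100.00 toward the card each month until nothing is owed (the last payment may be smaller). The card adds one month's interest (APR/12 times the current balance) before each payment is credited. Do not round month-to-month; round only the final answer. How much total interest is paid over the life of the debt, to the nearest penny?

Monthly rate r = 20.3%/12 = 1.69167% = 0.0169167.
Payoff takes n = ⌈−ln(1 − rB₀/P)/ln(1+r)⌉ = ⌈9.545⌉ = 10 payments; the last is £54.75.
Total paid = 9·£100.00 + £54.75 = £954.75.
Total interest = total paid − principal = £954.75 − £874.66 = £80.09.

£80.09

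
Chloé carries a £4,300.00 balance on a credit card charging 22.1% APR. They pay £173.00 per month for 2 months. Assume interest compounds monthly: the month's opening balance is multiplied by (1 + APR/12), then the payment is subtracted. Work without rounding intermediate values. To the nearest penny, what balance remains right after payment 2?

£4,110.66

Monthly rate r = 22.1%/12 = 1.84167% = 0.0184167.
Each month: B ← B·(1+r) − £173.00.
Month 1: interest £79.19; balance after payment £4,206.19.
Month 2: interest £77.46; balance after payment £4,110.66.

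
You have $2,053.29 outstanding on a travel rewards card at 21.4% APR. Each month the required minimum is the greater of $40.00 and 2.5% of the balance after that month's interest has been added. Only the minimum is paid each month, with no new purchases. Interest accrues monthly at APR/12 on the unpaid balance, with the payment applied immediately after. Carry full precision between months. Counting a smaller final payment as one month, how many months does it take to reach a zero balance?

Monthly rate r = 21.4%/12 = 1.78333% = 0.0178333.
While 2.5% of the post-interest balance exceeds $40.00, each month B ← (B·(1+r))·(1 − 0.025), i.e. B shrinks by the factor (1+r)·0.975 = 0.99239.
This holds for months 1–35. Entering month 36 the balance is $1,571.43; 2.5% of the post-interest balance is now below $40.00, so the flat $40.00 minimum applies from here.
From month 36 a fixed $40.00 at rate r clears $1,571.43 in 69 more payments. Total: 35 + 69 = 104 months.

104 months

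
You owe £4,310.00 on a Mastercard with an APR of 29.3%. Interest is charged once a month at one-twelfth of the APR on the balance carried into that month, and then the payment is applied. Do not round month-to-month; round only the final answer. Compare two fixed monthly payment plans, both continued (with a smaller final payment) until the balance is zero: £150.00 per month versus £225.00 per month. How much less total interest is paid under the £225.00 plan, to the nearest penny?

£1,637.48

Monthly rate r = 29.3%/12 = 2.44167% = 0.0244167.
At £150.00/mo: n = ⌈−ln(1 − rB₀/P)/ln(1+r)⌉ = 51 payments (last £19.23); total interest = total paid − £4,310.00 = £3,209.23.
At £225.00/mo: 27 payments (last £31.75); total interest £1,571.75.
Interest saved = £3,209.23 − £1,571.75 = £1,637.48.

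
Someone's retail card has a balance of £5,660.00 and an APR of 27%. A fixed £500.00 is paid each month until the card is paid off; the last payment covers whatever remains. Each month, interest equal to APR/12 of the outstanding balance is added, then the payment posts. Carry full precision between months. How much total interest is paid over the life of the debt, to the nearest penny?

£946.78

Monthly rate r = 27%/12 = 2.25% = 0.0225.
Payoff takes n = ⌈−ln(1 − rB₀/P)/ln(1+r)⌉ = ⌈13.212⌉ = 14 payments; the last is £106.78.
Total paid = 13·£500.00 + £106.78 = £6,606.78.
Total interest = total paid − principal = £6,606.78 − £5,660.00 = £946.78.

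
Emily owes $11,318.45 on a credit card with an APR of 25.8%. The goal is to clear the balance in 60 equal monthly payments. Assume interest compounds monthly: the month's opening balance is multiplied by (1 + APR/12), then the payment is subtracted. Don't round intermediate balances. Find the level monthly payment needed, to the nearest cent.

Monthly rate r = 25.8%/12 = 2.15% = 0.0215.
Level-payment amortization: P = B₀·r / (1 − (1+r)^(−n)) = 11318.45·0.0215 / (1 − 1.0215^(−60)).
Denominator 1 − (1+r)^(−60) = 0.720939902.
P = 243.347 / 0.720939902 ≈ 337.54.

$337.54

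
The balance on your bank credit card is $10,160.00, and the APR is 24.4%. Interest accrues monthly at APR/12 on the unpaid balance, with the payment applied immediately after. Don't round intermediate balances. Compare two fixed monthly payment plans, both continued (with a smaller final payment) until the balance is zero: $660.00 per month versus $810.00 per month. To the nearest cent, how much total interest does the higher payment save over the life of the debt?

$461.50

Monthly rate r = 24.4%/12 = 2.03333% = 0.0203333.
At $660.00/mo: n = ⌈−ln(1 − rB₀/P)/ln(1+r)⌉ = 19 payments (last $431.26); total interest = total paid − $10,160.00 = $2,151.26.
At $810.00/mo: 15 payments (last $509.76); total interest $1,689.76.
Interest saved = $2,151.26 − $1,689.76 = $461.50.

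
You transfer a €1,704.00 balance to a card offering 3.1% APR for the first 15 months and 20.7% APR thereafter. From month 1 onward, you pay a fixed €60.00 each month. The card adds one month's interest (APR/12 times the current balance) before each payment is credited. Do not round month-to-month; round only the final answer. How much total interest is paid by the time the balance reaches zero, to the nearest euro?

Promo months 1–15 at r₀ = 3.1%/12 = 0.00258333; months 16+ at r₁ = 20.7%/12 = 0.01725.
After month 15: iterate B ← B·(1+r₀) − €60.00 for 15 months → €854.78.
Then at r₁ with €60.00/mo: n₂ = −ln(1 − r₁·B/P)/ln(1+r₁) ≈ 16.49 → 17 more payments.
Total paid = 31·€60.00 + €29.54 = €1,889.54; interest = €1,889.54 − €1,704.00 = €185.54.

€186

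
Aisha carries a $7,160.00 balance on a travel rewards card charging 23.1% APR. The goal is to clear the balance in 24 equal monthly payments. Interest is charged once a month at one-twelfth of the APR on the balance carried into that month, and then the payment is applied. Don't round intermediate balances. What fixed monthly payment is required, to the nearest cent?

$375.35

Monthly rate r = 23.1%/12 = 1.925% = 0.01925.
Level-payment amortization: P = B₀·r / (1 − (1+r)^(−n)) = 7160.00·0.01925 / (1 − 1.01925^(−24)).
Denominator 1 − (1+r)^(−24) = 0.367205469.
P = 137.83 / 0.367205469 ≈ 375.35.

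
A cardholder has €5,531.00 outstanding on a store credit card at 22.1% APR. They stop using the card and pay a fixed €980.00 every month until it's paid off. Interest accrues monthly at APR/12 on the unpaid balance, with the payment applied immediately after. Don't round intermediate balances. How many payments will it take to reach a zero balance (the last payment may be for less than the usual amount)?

Monthly rate r = 22.1%/12 = 1.84167% = 0.0184167.
Recurrence: B ← B·(1+r) − €980.00.
Month 1: interest €101.86; balance after payment €4,652.86.
Month 2: interest €85.69; balance after payment €3,758.55.
Closed form: n = −ln(1 − rB₀/P)/ln(1+r) = −ln(0.89606)/ln(1.01842) ≈ 6.014, so the balance reaches zero during payment 7.

7 payments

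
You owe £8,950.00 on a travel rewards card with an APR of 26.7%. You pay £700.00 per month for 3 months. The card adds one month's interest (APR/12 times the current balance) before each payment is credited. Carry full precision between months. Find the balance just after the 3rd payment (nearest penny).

Monthly rate r = 26.7%/12 = 2.225% = 0.02225.
Each month: B ← B·(1+r) − £700.00.
Month 1: interest £199.14; balance after payment £8,449.14.
Month 2: interest £187.99; balance after payment £7,937.13.
Month 3: interest £176.60; balance after payment £7,413.73.

£7,413.73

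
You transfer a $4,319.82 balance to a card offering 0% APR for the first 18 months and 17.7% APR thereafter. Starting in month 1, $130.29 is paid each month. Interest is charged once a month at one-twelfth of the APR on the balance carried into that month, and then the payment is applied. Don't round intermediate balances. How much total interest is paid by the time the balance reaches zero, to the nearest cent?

$276.96

Promo months 1–18 at r₀ = 0%/12 = 0; months 19+ at r₁ = 17.7%/12 = 0.01475.
After month 18 (no interest yet): B = $4,319.82 − 18·$130.29 = $1,974.60.
Then at r₁ with $130.29/mo: n₂ = −ln(1 − r₁·B/P)/ln(1+r₁) ≈ 17.28 → 18 more payments.
Total paid = 35·$130.29 + $36.63 = $4,596.78; interest = $4,596.78 − $4,319.82 = $276.96.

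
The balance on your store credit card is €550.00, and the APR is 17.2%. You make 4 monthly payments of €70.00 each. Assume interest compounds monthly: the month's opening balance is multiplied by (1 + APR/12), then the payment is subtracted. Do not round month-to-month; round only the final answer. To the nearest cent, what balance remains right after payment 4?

€296.14

Monthly rate r = 17.2%/12 = 1.43333% = 0.0143333.
Each month: B ← B·(1+r) − €70.00.
Month 1: interest €7.88; balance after payment €487.88.
Month 2: interest €6.99; balance after payment €424.88.
Month 3: interest €6.09; balance after payment €360.97.
Month 4: interest €5.17; balance after payment €296.14.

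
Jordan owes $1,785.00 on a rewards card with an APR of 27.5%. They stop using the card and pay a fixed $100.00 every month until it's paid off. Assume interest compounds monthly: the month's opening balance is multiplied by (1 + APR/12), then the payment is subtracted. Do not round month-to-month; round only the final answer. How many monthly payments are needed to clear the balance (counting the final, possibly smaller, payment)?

24 months

Monthly rate r = 27.5%/12 = 2.29167% = 0.0229167.
Recurrence: B ← B·(1+r) − $100.00.
Month 1: interest $40.91; balance after payment $1,725.91.
Month 2: interest $39.55; balance after payment $1,665.46.
Closed form: n = −ln(1 − rB₀/P)/ln(1+r) = −ln(0.59094)/ln(1.02292) ≈ 23.217, so the balance reaches zero during payment 24.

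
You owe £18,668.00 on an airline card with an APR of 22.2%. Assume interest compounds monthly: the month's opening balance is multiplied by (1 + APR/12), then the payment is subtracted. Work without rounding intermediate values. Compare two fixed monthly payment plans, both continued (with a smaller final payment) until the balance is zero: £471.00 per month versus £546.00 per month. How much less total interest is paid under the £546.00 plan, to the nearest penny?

Monthly rate r = 22.2%/12 = 1.85% = 0.0185.
At £471.00/mo: n = ⌈−ln(1 − rB₀/P)/ln(1+r)⌉ = 73 payments (last £41.26); total interest = total paid − £18,668.00 = £15,285.26.
At £546.00/mo: 55 payments (last £335.53); total interest £11,151.53.
Interest saved = £15,285.26 − £11,151.53 = £4,133.73.

£4,133.73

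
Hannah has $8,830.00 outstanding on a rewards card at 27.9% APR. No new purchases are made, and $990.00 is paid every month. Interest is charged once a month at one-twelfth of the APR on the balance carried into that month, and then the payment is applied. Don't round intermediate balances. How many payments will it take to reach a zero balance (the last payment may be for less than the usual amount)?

Monthly rate r = 27.9%/12 = 2.325% = 0.02325.
Recurrence: B ← B·(1+r) − $990.00.
Month 1: interest $205.30; balance after payment $8,045.30.
Month 2: interest $187.05; balance after payment $7,242.35.
Closed form: n = −ln(1 − rB₀/P)/ln(1+r) = −ln(0.79263)/ln(1.02325) ≈ 10.111, so the balance reaches zero during payment 11.

11 months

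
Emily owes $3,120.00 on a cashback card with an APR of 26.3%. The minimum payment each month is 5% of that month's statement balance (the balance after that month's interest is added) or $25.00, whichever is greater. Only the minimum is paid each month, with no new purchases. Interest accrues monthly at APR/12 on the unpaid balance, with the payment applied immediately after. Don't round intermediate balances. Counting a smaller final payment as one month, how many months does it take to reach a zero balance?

Monthly rate r = 26.3%/12 = 2.19167% = 0.0219167.
While 5% of the post-interest balance exceeds $25.00, each month B ← (B·(1+r))·(1 − 0.05), i.e. B shrinks by the factor (1+r)·0.95 = 0.97082.
This holds for months 1–63. Entering month 64 the balance is $482.97; 5% of the post-interest balance is now below $25.00, so the flat $25.00 minimum applies from here.
From month 64 a fixed $25.00 at rate r clears $482.97 in 26 more payments. Total: 63 + 26 = 89 months.

89 months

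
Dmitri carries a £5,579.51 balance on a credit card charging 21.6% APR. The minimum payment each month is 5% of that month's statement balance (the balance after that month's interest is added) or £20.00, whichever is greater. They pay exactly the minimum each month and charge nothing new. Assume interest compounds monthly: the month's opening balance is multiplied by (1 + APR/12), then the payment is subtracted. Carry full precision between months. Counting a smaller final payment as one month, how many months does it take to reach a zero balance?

Monthly rate r = 21.6%/12 = 1.8% = 0.018.
While 5% of the post-interest balance exceeds £20.00, each month B ← (B·(1+r))·(1 − 0.05), i.e. B shrinks by the factor (1+r)·0.95 = 0.9671.
This holds for months 1–80. Entering month 81 the balance is £383.98; 5% of the post-interest balance is now below £20.00, so the flat £20.00 minimum applies from here.
From month 81 a fixed £20.00 at rate r clears £383.98 in 24 more payments. Total: 80 + 24 = 104 months.

104 months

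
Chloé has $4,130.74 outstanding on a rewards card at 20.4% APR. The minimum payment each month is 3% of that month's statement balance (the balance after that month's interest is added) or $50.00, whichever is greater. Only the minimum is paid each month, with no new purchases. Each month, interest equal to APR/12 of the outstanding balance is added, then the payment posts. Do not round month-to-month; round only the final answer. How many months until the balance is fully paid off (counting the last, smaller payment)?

Monthly rate r = 20.4%/12 = 1.7% = 0.017.
While 3% of the post-interest balance exceeds $50.00, each month B ← (B·(1+r))·(1 − 0.03), i.e. B shrinks by the factor (1+r)·0.97 = 0.98649.
This holds for months 1–68. Entering month 69 the balance is $1,638.06; 3% of the post-interest balance is now below $50.00, so the flat $50.00 minimum applies from here.
From month 69 a fixed $50.00 at rate r clears $1,638.06 in 49 more payments. Total: 68 + 49 = 117 months.

117 months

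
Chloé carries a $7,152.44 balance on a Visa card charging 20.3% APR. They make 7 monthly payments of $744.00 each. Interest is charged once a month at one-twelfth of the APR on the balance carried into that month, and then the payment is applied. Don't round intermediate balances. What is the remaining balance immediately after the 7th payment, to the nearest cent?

Monthly rate r = 20.3%/12 = 1.69167% = 0.0169167.
Each month: B ← B·(1+r) − $744.00.
Month 1: interest $121.00; balance after payment $6,529.44.
Month 2: interest $110.46; balance after payment $5,895.89.
Month 3: interest $99.74; balance after payment $5,251.63.
Month 4: interest $88.84; balance after payment $4,596.47.
Month 5: interest $77.76; balance after payment $3,930.23.
Month 6: interest $66.49; balance after payment $3,252.71.
Month 7: interest $55.03; balance after payment $2,563.74.

$2,563.74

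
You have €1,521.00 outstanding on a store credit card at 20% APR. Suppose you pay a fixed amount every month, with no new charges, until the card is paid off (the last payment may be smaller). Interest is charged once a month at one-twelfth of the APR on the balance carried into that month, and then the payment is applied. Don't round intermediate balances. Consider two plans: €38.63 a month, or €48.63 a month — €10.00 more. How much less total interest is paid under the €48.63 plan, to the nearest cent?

Monthly rate r = 20%/12 = 1.66667% = 0.0166667.
At €38.63/mo: n = ⌈−ln(1 − rB₀/P)/ln(1+r)⌉ = 65 payments (last €23.20); total interest = total paid − €1,521.00 = €974.52.
At €48.63/mo: 45 payments (last €27.63); total interest €646.35.
Interest saved = €974.52 − €646.35 = €328.17.

€328.17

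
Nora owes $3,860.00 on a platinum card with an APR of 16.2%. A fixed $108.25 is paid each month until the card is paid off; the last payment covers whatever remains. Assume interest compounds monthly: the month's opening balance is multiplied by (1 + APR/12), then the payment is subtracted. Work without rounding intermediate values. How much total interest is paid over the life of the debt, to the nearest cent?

$1,440.40

Monthly rate r = 16.2%/12 = 1.35% = 0.0135.
Payoff takes n = ⌈−ln(1 − rB₀/P)/ln(1+r)⌉ = ⌈48.964⌉ = 49 payments; the last is $104.40.
Total paid = 48·$108.25 + $104.40 = $5,300.40.
Total interest = total paid − principal = $5,300.40 − $3,860.00 = $1,440.40.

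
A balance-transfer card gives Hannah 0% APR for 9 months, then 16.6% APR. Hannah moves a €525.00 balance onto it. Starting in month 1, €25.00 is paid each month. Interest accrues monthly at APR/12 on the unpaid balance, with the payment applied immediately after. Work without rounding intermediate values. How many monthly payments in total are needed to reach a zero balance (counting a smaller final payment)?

23 months

Promo months 1–9 at r₀ = 0%/12 = 0; months 10+ at r₁ = 16.6%/12 = 0.0138333.
After month 9 (no interest yet): B = €525.00 − 9·€25.00 = €300.00.
Then at r₁ with €25.00/mo: n₂ = −ln(1 − r₁·B/P)/ln(1+r₁) ≈ 13.21 → 14 more payments.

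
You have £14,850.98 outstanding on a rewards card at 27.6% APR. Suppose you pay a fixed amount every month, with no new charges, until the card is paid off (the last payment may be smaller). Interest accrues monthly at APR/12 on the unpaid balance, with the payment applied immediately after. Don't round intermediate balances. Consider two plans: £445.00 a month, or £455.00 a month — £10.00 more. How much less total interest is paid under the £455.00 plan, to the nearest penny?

Monthly rate r = 27.6%/12 = 2.3% = 0.023.
At £445.00/mo: n = ⌈−ln(1 − rB₀/P)/ln(1+r)⌉ = 65 payments (last £76.58); total interest = total paid − £14,850.98 = £13,705.60.
At £455.00/mo: 62 payments (last £40.94); total interest £12,944.96.
Interest saved = £13,705.60 − £12,944.96 = £760.64.

£760.64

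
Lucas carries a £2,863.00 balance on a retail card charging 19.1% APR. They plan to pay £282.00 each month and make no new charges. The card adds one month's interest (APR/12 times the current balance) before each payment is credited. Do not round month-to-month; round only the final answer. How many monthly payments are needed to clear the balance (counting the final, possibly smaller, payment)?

12 payments

Monthly rate r = 19.1%/12 = 1.59167% = 0.0159167.
Recurrence: B ← B·(1+r) − £282.00.
Month 1: interest £45.57; balance after payment £2,626.57.
Month 2: interest £41.81; balance after payment £2,386.38.
Closed form: n = −ln(1 − rB₀/P)/ln(1+r) = −ln(0.83841)/ln(1.01592) ≈ 11.161, so the balance reaches zero during payment 12.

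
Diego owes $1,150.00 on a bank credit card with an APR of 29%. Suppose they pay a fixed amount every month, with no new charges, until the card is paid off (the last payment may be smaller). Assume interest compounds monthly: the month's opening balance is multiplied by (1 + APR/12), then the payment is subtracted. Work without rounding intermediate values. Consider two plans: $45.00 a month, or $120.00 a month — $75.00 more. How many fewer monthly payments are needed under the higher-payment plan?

Monthly rate r = 29%/12 = 2.41667% = 0.0241667.
At $45.00/mo: n = ⌈−ln(1 − rB₀/P)/ln(1+r)⌉ = 41 payments (last $11.59); total interest = total paid − $1,150.00 = $661.59.
At $120.00/mo: 12 payments (last $3.91); total interest $173.91.
Payments saved = 41 − 12 = 29.

29 fewer payments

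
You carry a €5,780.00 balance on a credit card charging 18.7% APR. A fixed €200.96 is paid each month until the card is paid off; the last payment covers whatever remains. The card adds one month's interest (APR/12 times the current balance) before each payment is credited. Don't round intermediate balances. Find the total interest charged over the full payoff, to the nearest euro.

Monthly rate r = 18.7%/12 = 1.55833% = 0.0155833.
Payoff takes n = ⌈−ln(1 − rB₀/P)/ln(1+r)⌉ = ⌈38.452⌉ = 39 payments; the last is €91.12.
Total paid = 38·€200.96 + €91.12 = €7,727.60.
Total interest = total paid − principal = €7,727.60 − €5,780.00 = €1,947.60.

€1,948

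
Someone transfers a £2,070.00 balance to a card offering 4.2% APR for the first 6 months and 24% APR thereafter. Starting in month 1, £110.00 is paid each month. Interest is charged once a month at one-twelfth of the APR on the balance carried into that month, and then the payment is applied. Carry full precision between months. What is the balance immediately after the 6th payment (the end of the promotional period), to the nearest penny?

Promo months 1–6 at r₀ = 4.2%/12 = 0.0035; months 7+ at r₁ = 24%/12 = 0.02.
After month 6: iterate B ← B·(1+r₀) − £110.00 for 6 months → £1,448.05.

£1,448.05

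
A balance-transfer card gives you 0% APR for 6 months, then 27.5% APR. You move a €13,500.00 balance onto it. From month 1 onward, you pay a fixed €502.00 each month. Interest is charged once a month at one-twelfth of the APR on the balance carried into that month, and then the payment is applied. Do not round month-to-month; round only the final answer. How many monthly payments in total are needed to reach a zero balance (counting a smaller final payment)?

Promo months 1–6 at r₀ = 0%/12 = 0; months 7+ at r₁ = 27.5%/12 = 0.0229167.
After month 6 (no interest yet): B = €13,500.00 − 6·€502.00 = €10,488.00.
Then at r₁ with €502.00/mo: n₂ = −ln(1 − r₁·B/P)/ln(1+r₁) ≈ 28.76 → 29 more payments.

35 payments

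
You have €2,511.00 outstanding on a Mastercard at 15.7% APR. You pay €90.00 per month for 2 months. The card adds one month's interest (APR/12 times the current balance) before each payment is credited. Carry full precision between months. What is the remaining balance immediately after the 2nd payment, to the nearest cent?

Monthly rate r = 15.7%/12 = 1.30833% = 0.0130833.
Each month: B ← B·(1+r) − €90.00.
Month 1: interest €32.85; balance after payment €2,453.85.
Month 2: interest €32.10; balance after payment €2,395.96.

€2,395.96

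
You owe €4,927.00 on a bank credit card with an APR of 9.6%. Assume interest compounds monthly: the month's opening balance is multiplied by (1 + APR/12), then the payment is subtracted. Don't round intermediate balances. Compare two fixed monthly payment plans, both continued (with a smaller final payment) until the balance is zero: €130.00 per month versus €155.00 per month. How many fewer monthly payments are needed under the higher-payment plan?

9 fewer payments

Monthly rate r = 9.6%/12 = 0.8% = 0.008.
At €130.00/mo: n = ⌈−ln(1 − rB₀/P)/ln(1+r)⌉ = 46 payments (last €43.99); total interest = total paid − €4,927.00 = €966.99.
At €155.00/mo: 37 payments (last €127.96); total interest €780.96.
Payments saved = 46 − 37 = 9.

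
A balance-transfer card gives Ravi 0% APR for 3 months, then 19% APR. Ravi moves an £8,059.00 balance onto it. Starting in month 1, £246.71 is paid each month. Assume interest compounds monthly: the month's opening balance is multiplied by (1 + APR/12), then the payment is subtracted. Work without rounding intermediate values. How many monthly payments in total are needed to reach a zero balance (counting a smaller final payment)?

Promo months 1–3 at r₀ = 0%/12 = 0; months 4+ at r₁ = 19%/12 = 0.0158333.
After month 3 (no interest yet): B = £8,059.00 − 3·£246.71 = £7,318.87.
Then at r₁ with £246.71/mo: n₂ = −ln(1 − r₁·B/P)/ln(1+r₁) ≈ 40.38 → 41 more payments.

44 payments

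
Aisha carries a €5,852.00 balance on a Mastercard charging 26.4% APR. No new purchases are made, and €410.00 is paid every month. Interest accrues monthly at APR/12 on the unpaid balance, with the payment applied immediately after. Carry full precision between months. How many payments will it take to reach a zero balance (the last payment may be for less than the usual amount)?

18 payments

Monthly rate r = 26.4%/12 = 2.2% = 0.022.
Recurrence: B ← B·(1+r) − €410.00.
Month 1: interest €128.74; balance after payment €5,570.74.
Month 2: interest €122.56; balance after payment €5,283.30.
Closed form: n = −ln(1 − rB₀/P)/ln(1+r) = −ln(0.68599)/ln(1.022) ≈ 17.319, so the balance reaches zero during payment 18.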